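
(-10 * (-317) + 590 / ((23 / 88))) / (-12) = -452.28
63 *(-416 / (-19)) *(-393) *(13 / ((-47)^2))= -133896672 / 41971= -3190.22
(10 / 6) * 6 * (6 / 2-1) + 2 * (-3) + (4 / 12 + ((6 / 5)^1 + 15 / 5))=278 / 15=18.53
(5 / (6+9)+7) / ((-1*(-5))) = 22 / 15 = 1.47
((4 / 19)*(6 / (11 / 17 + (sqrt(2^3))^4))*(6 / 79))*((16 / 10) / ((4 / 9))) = 44064 / 8247995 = 0.01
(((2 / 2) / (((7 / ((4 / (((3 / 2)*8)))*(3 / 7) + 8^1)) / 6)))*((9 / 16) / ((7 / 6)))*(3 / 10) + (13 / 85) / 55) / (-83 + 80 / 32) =-12986357 / 1032670100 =-0.01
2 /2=1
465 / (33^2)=155 / 363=0.43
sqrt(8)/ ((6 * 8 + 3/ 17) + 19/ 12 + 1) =408 * sqrt(2)/ 10355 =0.06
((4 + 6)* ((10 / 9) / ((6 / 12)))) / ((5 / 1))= 40 / 9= 4.44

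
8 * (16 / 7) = 128 / 7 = 18.29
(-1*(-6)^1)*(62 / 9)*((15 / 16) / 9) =4.31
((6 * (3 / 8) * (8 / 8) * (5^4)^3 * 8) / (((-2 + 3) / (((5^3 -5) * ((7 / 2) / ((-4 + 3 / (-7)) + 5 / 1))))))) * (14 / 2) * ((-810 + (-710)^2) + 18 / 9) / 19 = 11379363310546875000 / 19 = 598913858449835526.32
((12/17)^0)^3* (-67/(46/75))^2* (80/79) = 505012500/41791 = 12084.24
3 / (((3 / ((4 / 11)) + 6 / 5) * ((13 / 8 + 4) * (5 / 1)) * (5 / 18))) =64 / 1575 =0.04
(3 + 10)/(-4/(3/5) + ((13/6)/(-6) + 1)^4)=-21835008/10917599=-2.00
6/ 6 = 1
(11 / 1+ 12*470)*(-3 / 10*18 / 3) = -10171.80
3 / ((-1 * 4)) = -0.75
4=4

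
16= 16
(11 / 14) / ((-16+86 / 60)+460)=165 / 93541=0.00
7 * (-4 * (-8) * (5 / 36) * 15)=1400 / 3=466.67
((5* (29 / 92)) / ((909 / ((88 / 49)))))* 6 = 6380 / 341481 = 0.02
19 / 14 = 1.36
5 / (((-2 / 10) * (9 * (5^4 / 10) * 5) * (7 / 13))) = -26 / 1575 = -0.02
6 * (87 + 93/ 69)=12192/ 23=530.09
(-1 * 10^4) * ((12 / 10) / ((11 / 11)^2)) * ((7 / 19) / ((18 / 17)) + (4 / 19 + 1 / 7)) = -3358000 / 399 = -8416.04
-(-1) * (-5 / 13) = -5 / 13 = -0.38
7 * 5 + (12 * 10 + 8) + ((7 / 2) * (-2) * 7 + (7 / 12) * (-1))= 1361 / 12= 113.42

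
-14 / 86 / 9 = -7 / 387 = -0.02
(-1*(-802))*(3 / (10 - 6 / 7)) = 8421 / 32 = 263.16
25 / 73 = 0.34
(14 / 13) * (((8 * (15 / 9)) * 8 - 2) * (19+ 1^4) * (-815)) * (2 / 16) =-8956850 / 39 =-229662.82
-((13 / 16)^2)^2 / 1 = -28561 / 65536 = -0.44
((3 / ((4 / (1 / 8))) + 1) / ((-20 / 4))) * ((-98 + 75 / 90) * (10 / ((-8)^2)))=3.32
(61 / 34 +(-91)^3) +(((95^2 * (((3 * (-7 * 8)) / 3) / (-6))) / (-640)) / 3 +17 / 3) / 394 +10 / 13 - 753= -18916356446863 / 25077312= -754321.53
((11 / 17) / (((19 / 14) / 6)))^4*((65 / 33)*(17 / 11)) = 130525274880 / 640267073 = 203.86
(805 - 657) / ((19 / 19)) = 148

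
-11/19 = -0.58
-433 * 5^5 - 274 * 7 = -1355043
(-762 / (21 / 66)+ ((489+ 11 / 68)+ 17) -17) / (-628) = 907111 / 298928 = 3.03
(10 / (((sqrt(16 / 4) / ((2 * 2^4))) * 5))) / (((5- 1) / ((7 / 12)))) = 14 / 3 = 4.67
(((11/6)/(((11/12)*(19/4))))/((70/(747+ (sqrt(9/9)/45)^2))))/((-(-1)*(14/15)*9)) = 3025352/5655825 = 0.53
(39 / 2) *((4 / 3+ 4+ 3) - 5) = 65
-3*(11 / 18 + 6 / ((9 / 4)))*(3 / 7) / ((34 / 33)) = -1947 / 476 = -4.09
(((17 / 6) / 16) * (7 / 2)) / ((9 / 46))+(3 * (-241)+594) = -125.83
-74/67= -1.10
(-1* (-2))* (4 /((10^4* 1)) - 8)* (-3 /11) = 59997 /13750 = 4.36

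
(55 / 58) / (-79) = -55 / 4582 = -0.01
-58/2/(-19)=29/19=1.53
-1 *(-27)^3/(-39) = -6561/13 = -504.69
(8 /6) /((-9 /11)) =-44 /27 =-1.63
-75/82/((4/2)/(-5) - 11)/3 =125/4674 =0.03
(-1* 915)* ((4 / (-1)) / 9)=1220 / 3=406.67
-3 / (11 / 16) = -48 / 11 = -4.36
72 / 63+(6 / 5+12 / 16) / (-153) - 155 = -1098631 / 7140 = -153.87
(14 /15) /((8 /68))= 7.93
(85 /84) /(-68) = -5 /336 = -0.01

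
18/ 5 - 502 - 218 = -716.40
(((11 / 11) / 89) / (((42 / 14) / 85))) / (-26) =-85 / 6942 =-0.01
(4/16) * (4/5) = 1/5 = 0.20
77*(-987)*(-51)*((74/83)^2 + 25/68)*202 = 12540722592321/13778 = 910199055.91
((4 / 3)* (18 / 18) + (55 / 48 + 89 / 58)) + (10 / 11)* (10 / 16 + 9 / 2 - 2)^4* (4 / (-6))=-52707377 / 979968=-53.78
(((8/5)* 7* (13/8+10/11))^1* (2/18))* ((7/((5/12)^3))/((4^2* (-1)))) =-131124/6875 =-19.07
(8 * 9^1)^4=26873856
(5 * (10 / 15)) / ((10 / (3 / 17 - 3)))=-0.94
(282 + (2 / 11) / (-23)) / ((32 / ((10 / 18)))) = 22295 / 4554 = 4.90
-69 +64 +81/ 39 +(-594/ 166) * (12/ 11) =-7366/ 1079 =-6.83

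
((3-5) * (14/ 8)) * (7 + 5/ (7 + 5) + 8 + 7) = -1883/ 24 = -78.46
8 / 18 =0.44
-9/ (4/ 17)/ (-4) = 153/ 16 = 9.56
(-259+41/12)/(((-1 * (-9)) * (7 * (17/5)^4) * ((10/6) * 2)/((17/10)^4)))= -3067/40320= -0.08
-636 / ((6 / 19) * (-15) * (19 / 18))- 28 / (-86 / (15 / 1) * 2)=129.64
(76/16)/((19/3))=3/4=0.75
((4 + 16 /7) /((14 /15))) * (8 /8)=330 /49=6.73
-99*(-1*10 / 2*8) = 3960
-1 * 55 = -55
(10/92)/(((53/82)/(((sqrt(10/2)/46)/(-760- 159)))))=-205 * sqrt(5)/51532006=-0.00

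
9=9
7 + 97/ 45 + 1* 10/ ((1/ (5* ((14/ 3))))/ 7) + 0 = 73912/ 45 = 1642.49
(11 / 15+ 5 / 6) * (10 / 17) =47 / 51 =0.92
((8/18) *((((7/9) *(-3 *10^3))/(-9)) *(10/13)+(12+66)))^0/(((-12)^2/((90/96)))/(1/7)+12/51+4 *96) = 85/124052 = 0.00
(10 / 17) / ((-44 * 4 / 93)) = -465 / 1496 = -0.31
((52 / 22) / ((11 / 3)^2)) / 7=234 / 9317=0.03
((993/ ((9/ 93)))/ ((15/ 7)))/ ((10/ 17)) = 1221059/ 150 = 8140.39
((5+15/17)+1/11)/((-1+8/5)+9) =5585/8976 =0.62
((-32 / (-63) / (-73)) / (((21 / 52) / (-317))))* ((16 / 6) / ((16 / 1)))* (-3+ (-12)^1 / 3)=-6.37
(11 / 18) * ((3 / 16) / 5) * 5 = 0.11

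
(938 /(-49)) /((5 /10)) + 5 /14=-37.93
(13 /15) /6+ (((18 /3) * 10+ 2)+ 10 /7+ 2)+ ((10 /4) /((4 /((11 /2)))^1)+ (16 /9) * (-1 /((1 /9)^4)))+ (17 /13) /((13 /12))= -9875120083 /851760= -11593.78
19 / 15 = 1.27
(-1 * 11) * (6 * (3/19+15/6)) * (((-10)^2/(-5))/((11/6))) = 36360/19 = 1913.68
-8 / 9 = -0.89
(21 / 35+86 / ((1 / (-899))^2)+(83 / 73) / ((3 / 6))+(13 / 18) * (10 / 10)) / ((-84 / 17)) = -7763045794999 / 551880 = -14066546.70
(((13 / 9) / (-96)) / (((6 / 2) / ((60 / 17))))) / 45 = -0.00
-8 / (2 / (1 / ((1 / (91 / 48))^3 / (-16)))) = 436.09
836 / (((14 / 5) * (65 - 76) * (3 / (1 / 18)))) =-95 / 189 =-0.50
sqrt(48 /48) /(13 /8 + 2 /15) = 120 /211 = 0.57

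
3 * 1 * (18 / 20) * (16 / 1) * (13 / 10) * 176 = 247104 / 25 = 9884.16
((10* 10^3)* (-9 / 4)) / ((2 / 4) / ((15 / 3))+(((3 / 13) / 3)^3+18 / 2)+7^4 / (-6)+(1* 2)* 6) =741487500 / 12492127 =59.36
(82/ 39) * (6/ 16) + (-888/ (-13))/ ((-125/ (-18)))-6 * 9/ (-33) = 876671/ 71500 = 12.26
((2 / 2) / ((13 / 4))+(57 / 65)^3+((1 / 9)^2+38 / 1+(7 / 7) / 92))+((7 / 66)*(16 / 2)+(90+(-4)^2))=3283395315971 / 22511560500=145.85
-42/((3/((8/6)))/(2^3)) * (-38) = 5674.67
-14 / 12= -1.17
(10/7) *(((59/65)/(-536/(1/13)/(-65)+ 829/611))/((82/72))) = 110920/10575663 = 0.01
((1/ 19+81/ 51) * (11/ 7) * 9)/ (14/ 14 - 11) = -5247/ 2261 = -2.32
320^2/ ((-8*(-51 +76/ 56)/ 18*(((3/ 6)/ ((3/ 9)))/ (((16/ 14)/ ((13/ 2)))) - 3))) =6881280/ 8201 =839.08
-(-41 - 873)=914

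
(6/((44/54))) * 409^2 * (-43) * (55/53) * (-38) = 110701547370/53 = 2088708440.94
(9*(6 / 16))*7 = 23.62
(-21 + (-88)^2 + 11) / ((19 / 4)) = 30936 / 19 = 1628.21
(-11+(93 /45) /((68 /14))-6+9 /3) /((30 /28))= -48461 /3825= -12.67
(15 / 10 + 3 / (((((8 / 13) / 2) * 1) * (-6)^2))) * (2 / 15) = 17 / 72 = 0.24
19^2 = 361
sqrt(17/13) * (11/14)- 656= -656 + 11 * sqrt(221)/182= -655.10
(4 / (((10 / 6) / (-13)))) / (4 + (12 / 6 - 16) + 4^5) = -2 / 65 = -0.03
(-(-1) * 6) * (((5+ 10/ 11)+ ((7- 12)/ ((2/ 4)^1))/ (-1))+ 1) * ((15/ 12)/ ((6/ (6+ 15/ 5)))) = 4185/ 22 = 190.23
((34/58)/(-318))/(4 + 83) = -17/802314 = -0.00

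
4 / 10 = 2 / 5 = 0.40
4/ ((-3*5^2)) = -4/ 75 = -0.05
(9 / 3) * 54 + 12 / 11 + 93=2817 / 11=256.09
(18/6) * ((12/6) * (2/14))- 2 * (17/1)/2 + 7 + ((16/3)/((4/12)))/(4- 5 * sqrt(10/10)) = -176/7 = -25.14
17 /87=0.20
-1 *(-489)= 489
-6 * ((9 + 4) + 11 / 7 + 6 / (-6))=-570 / 7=-81.43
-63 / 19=-3.32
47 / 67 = 0.70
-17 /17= -1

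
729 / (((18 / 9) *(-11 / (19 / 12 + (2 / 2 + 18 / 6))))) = -16281 / 88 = -185.01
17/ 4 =4.25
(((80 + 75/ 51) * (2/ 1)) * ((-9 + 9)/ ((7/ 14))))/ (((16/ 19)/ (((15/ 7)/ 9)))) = 0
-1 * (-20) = 20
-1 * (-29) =29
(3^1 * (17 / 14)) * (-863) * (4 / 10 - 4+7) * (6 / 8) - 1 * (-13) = -2241023 / 280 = -8003.65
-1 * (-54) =54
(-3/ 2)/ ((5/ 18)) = -27/ 5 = -5.40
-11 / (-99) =1 / 9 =0.11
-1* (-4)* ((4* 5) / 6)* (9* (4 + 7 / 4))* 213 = 146970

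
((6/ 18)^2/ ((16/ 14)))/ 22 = 7/ 1584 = 0.00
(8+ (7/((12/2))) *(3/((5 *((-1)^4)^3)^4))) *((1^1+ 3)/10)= 10007/3125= 3.20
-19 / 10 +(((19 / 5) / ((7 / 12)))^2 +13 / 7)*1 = 103863 / 2450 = 42.39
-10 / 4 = -5 / 2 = -2.50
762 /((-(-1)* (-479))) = -762 /479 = -1.59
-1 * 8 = -8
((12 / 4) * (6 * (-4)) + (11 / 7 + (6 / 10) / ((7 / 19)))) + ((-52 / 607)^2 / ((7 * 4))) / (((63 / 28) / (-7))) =-1140731624 / 16580205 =-68.80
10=10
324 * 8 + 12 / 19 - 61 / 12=589961 / 228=2587.55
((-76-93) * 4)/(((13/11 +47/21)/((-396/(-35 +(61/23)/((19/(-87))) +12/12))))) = -13511554056/7965175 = -1696.33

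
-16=-16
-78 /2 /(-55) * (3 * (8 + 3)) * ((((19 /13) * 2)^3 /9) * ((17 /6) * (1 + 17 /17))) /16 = 116603 /5070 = 23.00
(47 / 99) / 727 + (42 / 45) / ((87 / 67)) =2502667 / 3478695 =0.72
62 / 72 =31 / 36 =0.86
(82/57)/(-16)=-0.09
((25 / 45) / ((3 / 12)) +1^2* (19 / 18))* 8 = 236 / 9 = 26.22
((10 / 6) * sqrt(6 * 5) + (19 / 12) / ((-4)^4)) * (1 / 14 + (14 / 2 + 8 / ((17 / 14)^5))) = 3815240489 / 61065209856 + 1004010655 * sqrt(30) / 59633994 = 92.28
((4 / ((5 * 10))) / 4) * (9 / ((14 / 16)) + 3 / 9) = 223 / 1050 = 0.21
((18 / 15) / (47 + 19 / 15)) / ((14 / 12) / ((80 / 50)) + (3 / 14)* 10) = 1512 / 174665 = 0.01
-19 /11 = -1.73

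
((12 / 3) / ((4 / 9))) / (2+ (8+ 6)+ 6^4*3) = 9 / 3904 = 0.00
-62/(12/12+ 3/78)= -1612/27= -59.70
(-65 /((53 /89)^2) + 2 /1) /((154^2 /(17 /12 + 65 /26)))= -7978203 /266472976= -0.03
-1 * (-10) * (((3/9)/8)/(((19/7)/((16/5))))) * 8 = 224/57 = 3.93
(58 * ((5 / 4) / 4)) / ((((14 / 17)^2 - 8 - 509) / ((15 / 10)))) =-0.05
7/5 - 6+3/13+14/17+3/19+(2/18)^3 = -51830588/15305355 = -3.39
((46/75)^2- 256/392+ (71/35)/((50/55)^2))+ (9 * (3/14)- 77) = -80365349/1102500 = -72.89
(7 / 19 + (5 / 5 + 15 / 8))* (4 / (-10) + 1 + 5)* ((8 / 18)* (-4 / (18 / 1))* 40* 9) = -645.80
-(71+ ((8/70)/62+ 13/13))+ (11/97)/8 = -60610737/841960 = -71.99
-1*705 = -705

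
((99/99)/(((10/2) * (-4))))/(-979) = 1/19580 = 0.00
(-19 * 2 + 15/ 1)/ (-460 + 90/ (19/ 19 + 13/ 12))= 115/ 2084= 0.06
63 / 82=0.77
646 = 646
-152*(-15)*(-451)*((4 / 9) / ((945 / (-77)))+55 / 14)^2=-75126679748978 / 4822335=-15578901.04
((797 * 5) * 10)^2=1588022500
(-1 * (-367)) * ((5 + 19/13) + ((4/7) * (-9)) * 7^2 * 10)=-11992092/13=-922468.62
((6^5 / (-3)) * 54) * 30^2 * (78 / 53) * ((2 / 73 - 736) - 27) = 547264998259200 / 3869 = 141448694303.23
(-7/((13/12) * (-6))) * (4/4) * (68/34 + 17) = 266/13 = 20.46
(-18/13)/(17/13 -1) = -9/2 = -4.50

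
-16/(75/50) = -32/3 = -10.67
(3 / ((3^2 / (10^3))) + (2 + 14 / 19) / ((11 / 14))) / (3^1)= 211184 / 1881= 112.27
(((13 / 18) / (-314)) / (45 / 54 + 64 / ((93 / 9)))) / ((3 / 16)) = -3224 / 1846791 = -0.00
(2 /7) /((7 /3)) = 6 /49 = 0.12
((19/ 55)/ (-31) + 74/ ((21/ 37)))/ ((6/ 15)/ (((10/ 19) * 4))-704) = -93357820/ 503998341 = -0.19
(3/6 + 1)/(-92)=-3/184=-0.02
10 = 10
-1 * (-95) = 95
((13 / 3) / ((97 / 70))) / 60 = 91 / 1746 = 0.05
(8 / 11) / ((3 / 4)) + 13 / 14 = 877 / 462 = 1.90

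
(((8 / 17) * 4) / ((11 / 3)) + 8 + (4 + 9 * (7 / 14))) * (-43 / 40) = -273609 / 14960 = -18.29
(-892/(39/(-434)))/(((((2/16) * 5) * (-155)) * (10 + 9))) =-99904/18525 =-5.39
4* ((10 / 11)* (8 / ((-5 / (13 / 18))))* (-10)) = 4160 / 99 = 42.02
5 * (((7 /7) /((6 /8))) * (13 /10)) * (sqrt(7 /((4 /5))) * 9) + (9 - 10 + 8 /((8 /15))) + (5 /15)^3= 379 /27 + 39 * sqrt(35)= 244.76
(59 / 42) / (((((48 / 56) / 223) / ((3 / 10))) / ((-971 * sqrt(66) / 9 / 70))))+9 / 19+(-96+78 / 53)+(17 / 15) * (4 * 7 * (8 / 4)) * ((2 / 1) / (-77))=-12775447 * sqrt(66) / 75600 - 15901549 / 166155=-1468.56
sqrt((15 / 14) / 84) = sqrt(10) / 28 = 0.11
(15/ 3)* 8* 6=240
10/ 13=0.77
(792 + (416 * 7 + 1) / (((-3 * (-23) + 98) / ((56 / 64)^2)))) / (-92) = -8607633 / 983296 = -8.75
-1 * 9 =-9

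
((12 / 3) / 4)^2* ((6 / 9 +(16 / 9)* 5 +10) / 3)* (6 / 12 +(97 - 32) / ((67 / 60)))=692296 / 1809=382.70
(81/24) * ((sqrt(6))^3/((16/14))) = 567 * sqrt(6)/32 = 43.40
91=91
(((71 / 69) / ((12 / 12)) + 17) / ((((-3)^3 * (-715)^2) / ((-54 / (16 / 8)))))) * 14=17416 / 35274525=0.00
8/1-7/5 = 33/5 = 6.60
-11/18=-0.61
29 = 29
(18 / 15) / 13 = 0.09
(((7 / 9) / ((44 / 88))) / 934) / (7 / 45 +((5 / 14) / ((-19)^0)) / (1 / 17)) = 490 / 1832041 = 0.00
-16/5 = -3.20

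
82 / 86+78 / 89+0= 7003 / 3827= 1.83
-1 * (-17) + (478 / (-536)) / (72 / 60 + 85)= 1962441 / 115508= 16.99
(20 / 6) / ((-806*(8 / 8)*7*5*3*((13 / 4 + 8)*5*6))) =-0.00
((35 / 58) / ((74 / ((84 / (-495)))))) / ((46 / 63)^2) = -64827 / 24975148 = -0.00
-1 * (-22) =22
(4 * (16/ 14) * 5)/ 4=40/ 7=5.71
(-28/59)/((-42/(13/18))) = 13/1593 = 0.01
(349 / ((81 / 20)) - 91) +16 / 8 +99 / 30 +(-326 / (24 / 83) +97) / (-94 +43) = 20.68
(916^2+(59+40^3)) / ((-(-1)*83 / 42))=37930830 / 83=456997.95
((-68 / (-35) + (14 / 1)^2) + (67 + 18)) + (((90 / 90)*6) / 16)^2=634107 / 2240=283.08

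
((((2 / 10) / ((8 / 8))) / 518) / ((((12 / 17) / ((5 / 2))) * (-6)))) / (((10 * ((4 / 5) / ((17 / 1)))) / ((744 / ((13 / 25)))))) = -0.69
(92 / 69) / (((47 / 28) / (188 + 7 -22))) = 19376 / 141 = 137.42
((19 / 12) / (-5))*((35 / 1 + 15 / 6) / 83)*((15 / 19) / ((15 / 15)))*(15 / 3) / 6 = -125 / 1328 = -0.09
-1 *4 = -4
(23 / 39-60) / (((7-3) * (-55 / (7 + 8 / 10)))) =2317 / 1100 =2.11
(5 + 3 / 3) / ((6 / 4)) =4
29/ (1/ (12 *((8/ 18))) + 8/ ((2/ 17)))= 464/ 1091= 0.43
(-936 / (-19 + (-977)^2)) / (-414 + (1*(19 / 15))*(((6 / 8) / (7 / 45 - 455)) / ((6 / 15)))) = 8514688 / 3594836904345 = 0.00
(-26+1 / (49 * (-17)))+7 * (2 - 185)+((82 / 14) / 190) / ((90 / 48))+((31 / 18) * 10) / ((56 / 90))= -6074273711 / 4748100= -1279.31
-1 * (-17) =17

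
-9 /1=-9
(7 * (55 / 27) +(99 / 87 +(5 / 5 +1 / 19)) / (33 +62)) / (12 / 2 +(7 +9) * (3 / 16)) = 1.59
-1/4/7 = -1/28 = -0.04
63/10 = 6.30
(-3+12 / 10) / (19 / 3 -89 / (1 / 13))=27 / 17260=0.00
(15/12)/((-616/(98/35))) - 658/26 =-57917/2288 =-25.31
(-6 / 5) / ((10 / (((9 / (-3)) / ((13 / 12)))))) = 108 / 325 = 0.33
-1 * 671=-671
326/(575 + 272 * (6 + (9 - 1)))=326/4383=0.07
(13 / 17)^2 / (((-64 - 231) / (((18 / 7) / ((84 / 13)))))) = -6591 / 8354990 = -0.00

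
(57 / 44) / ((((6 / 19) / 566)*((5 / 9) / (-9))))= -8275203 / 220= -37614.56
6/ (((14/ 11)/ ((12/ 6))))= 66/ 7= 9.43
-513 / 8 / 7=-513 / 56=-9.16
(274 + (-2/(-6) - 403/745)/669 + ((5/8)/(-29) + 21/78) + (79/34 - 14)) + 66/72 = 263.49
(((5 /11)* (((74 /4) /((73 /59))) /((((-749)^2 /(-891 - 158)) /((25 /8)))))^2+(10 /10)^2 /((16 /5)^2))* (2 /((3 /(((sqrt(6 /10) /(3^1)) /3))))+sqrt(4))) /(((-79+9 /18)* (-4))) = 0.00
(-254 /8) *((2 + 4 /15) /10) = -2159 /300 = -7.20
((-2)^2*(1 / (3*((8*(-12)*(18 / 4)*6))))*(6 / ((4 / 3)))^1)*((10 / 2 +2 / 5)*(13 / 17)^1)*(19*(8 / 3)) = -247 / 510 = -0.48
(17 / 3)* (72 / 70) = 204 / 35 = 5.83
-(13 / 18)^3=-2197 / 5832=-0.38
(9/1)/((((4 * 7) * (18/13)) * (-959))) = -13/53704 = -0.00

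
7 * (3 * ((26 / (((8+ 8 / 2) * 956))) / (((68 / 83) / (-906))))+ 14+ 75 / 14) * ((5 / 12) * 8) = 26935375 / 97512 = 276.23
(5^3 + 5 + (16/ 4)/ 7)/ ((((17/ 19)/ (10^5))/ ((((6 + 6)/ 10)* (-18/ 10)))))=-3751056000/ 119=-31521478.99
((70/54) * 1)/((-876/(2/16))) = -35/189216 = -0.00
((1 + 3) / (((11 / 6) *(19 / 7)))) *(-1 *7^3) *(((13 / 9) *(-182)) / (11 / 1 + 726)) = 45446128 / 462099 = 98.35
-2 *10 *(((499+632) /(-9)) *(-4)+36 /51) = -513440 /51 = -10067.45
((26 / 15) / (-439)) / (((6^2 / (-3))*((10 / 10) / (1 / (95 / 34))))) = 221 / 1876725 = 0.00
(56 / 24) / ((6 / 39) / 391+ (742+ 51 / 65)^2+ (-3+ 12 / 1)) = 11563825 / 2734372074528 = 0.00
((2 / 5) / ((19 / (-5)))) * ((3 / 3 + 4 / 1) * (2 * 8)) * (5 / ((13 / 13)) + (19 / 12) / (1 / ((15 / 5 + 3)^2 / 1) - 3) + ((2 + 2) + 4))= -213440 / 2033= -104.99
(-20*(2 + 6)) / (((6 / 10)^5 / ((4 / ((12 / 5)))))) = -2500000 / 729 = -3429.36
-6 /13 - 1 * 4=-58 /13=-4.46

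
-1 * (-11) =11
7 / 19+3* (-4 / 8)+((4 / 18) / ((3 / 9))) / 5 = -569 / 570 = -1.00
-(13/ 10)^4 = -28561/ 10000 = -2.86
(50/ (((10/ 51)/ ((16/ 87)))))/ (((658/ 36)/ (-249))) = -6095520/ 9541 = -638.88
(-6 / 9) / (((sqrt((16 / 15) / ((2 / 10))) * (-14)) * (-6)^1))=-0.00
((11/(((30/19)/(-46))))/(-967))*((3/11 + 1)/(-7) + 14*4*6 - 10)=1566208/14505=107.98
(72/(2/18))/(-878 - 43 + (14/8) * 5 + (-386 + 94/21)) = -54432/108677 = -0.50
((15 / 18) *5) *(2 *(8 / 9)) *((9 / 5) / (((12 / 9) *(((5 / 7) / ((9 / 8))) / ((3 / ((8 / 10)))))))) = 945 / 16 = 59.06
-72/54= -4/3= -1.33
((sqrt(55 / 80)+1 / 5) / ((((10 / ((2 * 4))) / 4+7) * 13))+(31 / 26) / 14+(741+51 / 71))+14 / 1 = 4 * sqrt(11) / 1521+11426828033 / 15118740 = 755.81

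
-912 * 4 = -3648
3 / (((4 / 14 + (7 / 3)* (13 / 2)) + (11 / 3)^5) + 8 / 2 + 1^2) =10206 / 2324293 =0.00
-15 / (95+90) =-3 / 37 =-0.08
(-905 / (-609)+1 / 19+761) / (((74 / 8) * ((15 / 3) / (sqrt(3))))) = 7058668 * sqrt(3) / 428127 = 28.56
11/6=1.83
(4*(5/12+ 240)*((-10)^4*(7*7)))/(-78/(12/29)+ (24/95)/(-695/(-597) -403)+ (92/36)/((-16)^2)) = -3092856301248000000/1237168639429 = -2499947.22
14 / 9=1.56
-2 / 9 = -0.22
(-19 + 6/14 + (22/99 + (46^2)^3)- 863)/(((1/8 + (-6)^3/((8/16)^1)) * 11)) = -4775045191384/2394315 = -1994326.22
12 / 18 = 2 / 3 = 0.67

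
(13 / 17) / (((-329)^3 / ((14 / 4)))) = -13 / 172969118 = -0.00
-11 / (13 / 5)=-55 / 13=-4.23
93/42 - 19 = -235/14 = -16.79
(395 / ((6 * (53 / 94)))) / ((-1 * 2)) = -18565 / 318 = -58.38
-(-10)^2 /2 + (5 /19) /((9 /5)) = -8525 /171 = -49.85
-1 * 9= -9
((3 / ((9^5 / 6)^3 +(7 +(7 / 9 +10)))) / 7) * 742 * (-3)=-68688 / 68630377366163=-0.00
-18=-18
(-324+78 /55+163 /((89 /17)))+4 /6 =-4270109 /14685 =-290.78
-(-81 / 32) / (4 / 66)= 2673 / 64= 41.77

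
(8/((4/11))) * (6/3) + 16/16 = 45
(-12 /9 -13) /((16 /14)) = -301 /24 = -12.54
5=5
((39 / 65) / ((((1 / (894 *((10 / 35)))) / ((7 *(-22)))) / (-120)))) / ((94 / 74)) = 104791104 / 47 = 2229597.96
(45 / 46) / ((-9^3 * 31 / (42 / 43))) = -35 / 827793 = -0.00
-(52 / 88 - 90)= 1967 / 22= 89.41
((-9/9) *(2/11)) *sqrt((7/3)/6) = -sqrt(14)/33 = -0.11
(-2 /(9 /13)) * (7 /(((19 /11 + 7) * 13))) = -77 /432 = -0.18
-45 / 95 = -9 / 19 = -0.47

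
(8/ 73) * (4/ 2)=0.22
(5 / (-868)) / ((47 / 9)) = -45 / 40796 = -0.00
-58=-58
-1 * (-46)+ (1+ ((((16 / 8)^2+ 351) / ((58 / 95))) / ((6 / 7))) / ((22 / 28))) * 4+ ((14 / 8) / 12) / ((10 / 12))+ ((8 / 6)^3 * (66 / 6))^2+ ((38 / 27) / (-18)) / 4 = 38915694187 / 9302040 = 4183.57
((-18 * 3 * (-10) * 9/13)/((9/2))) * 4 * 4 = 17280/13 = 1329.23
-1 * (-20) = 20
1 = 1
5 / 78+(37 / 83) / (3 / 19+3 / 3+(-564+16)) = 1064254 / 16816215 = 0.06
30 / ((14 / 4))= 60 / 7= 8.57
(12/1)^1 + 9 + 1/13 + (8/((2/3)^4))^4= 2690441.14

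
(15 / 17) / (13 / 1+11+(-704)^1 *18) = -0.00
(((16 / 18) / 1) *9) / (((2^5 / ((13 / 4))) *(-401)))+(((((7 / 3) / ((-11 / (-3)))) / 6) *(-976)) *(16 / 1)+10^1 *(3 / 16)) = -350276335 / 211728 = -1654.37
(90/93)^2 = 900/961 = 0.94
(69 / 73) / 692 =69 / 50516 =0.00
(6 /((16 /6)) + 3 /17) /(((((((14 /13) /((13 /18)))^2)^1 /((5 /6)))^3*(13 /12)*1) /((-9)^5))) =-12321102709004375 /1769501196288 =-6963.04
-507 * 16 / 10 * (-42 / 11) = 170352 / 55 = 3097.31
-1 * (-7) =7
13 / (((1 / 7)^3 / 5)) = 22295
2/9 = 0.22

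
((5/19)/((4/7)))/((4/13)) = 455/304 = 1.50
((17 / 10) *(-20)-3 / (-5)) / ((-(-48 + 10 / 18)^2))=13527 / 911645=0.01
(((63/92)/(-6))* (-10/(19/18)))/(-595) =-27/14858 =-0.00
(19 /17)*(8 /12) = 38 /51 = 0.75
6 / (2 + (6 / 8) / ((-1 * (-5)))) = 2.79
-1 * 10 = -10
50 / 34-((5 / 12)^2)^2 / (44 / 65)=22118975 / 15510528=1.43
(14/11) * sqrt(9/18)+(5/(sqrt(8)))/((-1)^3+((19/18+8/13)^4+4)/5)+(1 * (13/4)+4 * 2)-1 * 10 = 5/4+13949930299 * sqrt(2)/8964727475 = 3.45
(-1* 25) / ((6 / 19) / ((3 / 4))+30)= -475 / 578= -0.82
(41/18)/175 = 41/3150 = 0.01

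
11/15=0.73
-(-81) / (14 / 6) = 243 / 7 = 34.71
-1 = -1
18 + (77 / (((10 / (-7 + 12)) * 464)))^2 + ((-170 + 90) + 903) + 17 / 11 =7981518531 / 9473024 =842.55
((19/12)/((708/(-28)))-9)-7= -16.06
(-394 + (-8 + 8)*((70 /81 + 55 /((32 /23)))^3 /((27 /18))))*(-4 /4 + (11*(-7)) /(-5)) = -28368 /5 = -5673.60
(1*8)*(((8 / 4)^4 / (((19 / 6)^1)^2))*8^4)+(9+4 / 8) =37755595 / 722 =52293.07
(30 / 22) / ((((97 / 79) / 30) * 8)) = 17775 / 4268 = 4.16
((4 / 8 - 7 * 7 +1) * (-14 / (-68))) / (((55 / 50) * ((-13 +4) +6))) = 3325 / 1122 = 2.96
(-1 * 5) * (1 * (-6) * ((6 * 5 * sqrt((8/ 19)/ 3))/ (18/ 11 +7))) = 1320 * sqrt(114)/ 361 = 39.04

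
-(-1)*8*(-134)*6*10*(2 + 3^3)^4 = -45492313920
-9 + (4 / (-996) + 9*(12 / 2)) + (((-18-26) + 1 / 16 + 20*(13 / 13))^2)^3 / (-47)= -785935867612692473 / 196343758848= -4002856.38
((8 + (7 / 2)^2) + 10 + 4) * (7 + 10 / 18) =2329 / 9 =258.78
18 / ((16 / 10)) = 45 / 4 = 11.25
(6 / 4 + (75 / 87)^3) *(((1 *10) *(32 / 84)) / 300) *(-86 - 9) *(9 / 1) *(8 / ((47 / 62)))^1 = -1968051616 / 8023981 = -245.27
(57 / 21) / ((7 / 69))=26.76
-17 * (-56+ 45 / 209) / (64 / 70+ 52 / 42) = 20811315 / 47234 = 440.60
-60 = -60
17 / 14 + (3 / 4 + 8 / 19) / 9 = 6437 / 4788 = 1.34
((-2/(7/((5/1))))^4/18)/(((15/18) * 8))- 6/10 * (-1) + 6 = 238949/36015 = 6.63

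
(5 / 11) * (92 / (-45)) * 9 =-92 / 11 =-8.36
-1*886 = -886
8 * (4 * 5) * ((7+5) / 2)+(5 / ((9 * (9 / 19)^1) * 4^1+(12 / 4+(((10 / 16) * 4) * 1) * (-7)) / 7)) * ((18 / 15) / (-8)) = 7650801 / 7970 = 959.95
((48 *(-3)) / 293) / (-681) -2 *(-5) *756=7560.00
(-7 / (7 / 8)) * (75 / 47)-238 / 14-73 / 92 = -132139 / 4324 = -30.56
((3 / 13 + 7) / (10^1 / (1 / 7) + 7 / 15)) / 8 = 705 / 54964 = 0.01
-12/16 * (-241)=723/4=180.75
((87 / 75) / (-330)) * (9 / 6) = -29 / 5500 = -0.01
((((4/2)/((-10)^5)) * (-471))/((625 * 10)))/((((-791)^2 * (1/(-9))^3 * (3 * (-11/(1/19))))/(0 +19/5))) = 114453/10753892187500000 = 0.00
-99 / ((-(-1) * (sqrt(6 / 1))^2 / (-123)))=4059 / 2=2029.50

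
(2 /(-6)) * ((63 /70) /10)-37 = -3703 /100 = -37.03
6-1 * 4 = 2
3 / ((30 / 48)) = 24 / 5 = 4.80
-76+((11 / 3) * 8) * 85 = 7252 / 3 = 2417.33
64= 64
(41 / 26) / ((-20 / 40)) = -41 / 13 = -3.15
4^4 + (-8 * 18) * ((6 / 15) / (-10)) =6544 / 25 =261.76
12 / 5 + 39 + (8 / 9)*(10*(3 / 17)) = 10957 / 255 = 42.97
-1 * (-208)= 208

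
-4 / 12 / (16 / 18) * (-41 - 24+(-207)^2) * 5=-80220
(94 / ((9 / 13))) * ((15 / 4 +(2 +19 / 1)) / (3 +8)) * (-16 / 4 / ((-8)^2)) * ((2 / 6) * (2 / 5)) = -611 / 240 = -2.55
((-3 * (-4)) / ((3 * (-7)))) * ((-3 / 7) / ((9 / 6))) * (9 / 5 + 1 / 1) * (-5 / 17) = -0.13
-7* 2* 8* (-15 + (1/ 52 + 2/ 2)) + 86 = 21474/ 13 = 1651.85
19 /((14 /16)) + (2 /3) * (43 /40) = 9421 /420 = 22.43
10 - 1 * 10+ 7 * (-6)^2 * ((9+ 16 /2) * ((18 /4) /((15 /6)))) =38556 /5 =7711.20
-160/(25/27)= -864/5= -172.80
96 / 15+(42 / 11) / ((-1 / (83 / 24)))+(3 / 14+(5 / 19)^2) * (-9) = -5201589 / 555940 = -9.36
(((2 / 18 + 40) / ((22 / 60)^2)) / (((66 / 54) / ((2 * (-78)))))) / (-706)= 25342200 / 469843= 53.94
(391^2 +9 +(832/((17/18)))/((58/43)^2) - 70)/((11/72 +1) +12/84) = 1104662258784/9335941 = 118323.61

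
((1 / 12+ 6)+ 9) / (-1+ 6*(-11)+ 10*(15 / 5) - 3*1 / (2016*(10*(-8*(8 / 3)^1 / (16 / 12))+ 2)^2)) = -253035104 / 620704897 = -0.41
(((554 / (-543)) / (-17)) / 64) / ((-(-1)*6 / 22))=3047 / 886176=0.00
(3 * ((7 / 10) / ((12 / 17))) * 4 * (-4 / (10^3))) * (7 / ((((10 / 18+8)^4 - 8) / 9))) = -49187817 / 87751382500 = -0.00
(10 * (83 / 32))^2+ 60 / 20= 172993 / 256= 675.75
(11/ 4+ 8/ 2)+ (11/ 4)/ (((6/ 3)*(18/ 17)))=1159/ 144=8.05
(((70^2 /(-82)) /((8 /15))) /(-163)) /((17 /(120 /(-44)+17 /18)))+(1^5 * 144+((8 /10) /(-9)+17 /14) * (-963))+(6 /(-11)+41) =-944132641091 /1049765640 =-899.37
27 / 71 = 0.38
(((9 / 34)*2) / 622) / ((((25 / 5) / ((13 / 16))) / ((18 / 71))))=1053 / 30030160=0.00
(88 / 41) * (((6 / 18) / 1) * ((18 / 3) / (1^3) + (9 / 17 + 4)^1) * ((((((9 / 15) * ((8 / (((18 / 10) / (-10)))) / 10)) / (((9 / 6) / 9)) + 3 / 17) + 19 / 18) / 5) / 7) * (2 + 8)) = -31.79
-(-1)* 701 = 701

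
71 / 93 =0.76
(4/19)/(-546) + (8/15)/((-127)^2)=-0.00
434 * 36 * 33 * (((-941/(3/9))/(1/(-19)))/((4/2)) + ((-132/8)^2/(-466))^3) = 11193996362271331455/809557568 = 13827301238.04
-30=-30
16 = 16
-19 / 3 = -6.33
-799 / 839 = -0.95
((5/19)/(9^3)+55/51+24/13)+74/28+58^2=144402807995/42854994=3369.57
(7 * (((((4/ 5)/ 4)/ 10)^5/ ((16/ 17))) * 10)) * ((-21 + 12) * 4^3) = -1071/ 7812500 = -0.00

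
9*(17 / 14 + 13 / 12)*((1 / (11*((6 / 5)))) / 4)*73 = 70445 / 2464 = 28.59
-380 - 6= -386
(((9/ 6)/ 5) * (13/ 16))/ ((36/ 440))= 143/ 48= 2.98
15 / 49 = 0.31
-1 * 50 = -50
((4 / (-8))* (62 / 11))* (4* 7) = -868 / 11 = -78.91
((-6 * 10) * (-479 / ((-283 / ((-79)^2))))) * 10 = -1793663400 / 283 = -6338033.22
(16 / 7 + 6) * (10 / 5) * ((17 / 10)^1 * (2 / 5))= 1972 / 175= 11.27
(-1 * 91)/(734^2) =-91/538756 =-0.00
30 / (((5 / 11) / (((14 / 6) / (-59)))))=-154 / 59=-2.61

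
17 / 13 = 1.31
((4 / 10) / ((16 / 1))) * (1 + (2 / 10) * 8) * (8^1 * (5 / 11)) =13 / 55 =0.24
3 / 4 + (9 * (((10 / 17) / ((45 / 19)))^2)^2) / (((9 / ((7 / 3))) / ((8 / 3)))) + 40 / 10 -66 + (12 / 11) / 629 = -491573558064011 / 8029021729212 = -61.22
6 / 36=1 / 6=0.17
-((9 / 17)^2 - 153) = 44136 / 289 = 152.72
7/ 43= 0.16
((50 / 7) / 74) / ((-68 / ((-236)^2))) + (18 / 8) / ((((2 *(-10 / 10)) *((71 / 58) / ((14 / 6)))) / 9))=-122993243 / 1250452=-98.36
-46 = -46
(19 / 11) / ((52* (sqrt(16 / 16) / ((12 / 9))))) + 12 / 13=415 / 429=0.97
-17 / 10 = -1.70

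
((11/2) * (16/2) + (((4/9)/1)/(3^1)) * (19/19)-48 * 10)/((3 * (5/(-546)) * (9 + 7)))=133861/135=991.56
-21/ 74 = -0.28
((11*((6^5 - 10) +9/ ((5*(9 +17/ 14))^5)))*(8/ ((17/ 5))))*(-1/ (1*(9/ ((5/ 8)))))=-1451201087665271666/ 103965428048625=-13958.50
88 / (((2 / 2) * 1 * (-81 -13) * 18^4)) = -11 / 1233468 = -0.00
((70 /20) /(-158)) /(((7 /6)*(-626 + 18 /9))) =1 /32864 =0.00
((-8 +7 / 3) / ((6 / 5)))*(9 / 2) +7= -57 / 4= -14.25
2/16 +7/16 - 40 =-631/16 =-39.44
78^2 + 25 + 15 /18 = 36659 /6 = 6109.83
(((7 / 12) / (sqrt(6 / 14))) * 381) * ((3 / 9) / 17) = 889 * sqrt(21) / 612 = 6.66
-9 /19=-0.47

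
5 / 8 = 0.62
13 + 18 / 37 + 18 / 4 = 1331 / 74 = 17.99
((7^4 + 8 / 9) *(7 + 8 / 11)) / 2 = 1837445 / 198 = 9280.03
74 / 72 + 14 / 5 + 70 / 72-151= -731 / 5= -146.20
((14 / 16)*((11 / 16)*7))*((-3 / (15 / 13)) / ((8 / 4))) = -7007 / 1280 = -5.47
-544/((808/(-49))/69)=229908/101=2276.32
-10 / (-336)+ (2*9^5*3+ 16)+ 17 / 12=19841441 / 56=354311.45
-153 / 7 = -21.86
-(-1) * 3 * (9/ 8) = 27/ 8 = 3.38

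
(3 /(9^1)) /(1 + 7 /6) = 2 /13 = 0.15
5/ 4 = 1.25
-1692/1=-1692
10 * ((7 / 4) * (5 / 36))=175 / 72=2.43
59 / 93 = 0.63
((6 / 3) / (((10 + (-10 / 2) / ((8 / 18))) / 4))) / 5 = -32 / 25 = -1.28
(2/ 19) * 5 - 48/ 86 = -26/ 817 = -0.03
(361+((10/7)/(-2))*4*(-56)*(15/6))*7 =5327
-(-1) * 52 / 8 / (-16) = -13 / 32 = -0.41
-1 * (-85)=85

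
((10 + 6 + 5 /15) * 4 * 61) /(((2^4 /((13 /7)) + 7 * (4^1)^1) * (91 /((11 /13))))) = 671 /663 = 1.01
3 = 3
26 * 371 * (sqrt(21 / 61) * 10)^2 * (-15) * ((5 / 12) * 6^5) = -984470760000 / 61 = -16138864918.03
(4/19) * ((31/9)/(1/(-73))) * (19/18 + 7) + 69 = -550079/1539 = -357.43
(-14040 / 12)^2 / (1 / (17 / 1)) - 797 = 23270503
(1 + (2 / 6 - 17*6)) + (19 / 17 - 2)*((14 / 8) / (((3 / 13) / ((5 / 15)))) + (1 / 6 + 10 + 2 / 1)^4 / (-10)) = 26886889 / 14688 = 1830.53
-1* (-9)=9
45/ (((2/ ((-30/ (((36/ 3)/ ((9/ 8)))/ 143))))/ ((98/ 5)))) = -2837835/ 16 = -177364.69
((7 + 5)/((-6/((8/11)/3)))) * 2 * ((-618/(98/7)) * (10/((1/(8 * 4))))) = 1054720/77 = 13697.66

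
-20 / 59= -0.34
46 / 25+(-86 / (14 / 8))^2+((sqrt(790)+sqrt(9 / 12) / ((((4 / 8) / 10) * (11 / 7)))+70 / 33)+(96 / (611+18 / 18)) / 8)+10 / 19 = 70 * sqrt(3) / 11+sqrt(790)+31592436511 / 13057275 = 2458.66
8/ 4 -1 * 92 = -90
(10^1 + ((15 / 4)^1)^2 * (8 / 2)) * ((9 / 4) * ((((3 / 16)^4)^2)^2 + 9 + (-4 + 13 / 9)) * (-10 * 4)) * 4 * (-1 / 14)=1417632282065092373837525 / 129127208515966861312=10978.57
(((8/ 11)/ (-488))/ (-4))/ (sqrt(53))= sqrt(53)/ 142252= 0.00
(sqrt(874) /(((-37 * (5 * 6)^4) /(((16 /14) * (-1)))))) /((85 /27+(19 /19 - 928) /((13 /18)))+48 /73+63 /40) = -3796 * sqrt(874) /127234669870875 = -0.00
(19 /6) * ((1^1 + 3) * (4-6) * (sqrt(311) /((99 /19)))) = -1444 * sqrt(311) /297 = -85.74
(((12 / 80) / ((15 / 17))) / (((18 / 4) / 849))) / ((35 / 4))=9622 / 2625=3.67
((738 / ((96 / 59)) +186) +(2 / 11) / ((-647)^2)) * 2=47119884899 / 36837592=1279.13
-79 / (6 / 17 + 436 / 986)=-38947 / 392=-99.35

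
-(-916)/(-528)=-229/132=-1.73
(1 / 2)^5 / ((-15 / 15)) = -1 / 32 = -0.03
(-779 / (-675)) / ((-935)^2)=779 / 590101875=0.00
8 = 8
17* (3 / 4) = 51 / 4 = 12.75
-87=-87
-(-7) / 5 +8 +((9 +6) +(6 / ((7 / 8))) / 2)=974 / 35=27.83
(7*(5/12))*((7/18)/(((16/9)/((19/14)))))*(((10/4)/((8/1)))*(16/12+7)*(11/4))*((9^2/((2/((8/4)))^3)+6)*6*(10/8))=132584375/32768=4046.15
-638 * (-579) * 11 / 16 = 2031711 / 8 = 253963.88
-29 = -29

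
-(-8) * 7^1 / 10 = 28 / 5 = 5.60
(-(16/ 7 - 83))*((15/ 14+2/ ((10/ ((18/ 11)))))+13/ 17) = 3200047/ 18326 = 174.62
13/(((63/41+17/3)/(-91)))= -145509/886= -164.23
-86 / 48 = -43 / 24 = -1.79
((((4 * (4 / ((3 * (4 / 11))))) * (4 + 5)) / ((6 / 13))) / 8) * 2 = 143 / 2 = 71.50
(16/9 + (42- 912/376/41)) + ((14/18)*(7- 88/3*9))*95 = -109525241/5781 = -18945.73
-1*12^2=-144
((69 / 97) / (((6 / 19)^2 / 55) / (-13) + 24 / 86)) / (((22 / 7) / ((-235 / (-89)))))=38175325825 / 17817545104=2.14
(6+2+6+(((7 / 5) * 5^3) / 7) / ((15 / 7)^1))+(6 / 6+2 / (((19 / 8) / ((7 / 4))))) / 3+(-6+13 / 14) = 17093 / 798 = 21.42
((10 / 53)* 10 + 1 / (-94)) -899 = -4469471 / 4982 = -897.12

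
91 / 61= 1.49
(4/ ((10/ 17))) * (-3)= -102/ 5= -20.40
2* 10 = 20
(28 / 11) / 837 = 28 / 9207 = 0.00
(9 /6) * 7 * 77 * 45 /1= 72765 /2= 36382.50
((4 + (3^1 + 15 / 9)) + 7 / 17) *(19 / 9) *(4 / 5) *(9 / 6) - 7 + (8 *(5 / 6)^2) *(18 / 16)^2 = 563773 / 24480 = 23.03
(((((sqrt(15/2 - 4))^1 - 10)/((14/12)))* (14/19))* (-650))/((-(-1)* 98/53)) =2067000/931 - 103350* sqrt(14)/931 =1804.83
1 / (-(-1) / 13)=13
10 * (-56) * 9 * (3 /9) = -1680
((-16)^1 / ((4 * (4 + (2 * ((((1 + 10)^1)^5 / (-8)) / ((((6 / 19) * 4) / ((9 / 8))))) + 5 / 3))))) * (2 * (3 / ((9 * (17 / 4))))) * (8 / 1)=0.00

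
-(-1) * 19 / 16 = 19 / 16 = 1.19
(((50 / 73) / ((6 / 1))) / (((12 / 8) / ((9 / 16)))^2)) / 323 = 75 / 1509056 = 0.00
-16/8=-2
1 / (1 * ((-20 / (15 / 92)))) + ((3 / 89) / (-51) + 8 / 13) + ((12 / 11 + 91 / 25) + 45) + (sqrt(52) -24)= 2 * sqrt(13) + 52424828867 / 1990502800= 33.55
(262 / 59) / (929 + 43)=131 / 28674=0.00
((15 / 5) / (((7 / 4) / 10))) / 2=60 / 7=8.57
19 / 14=1.36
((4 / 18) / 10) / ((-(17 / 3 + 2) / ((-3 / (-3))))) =-0.00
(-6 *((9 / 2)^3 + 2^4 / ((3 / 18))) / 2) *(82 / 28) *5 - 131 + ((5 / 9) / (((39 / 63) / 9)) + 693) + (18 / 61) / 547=-371657736053 / 48582352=-7650.06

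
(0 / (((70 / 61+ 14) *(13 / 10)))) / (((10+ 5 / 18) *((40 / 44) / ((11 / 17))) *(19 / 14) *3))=0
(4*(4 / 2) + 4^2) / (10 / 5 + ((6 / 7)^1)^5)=201684 / 20695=9.75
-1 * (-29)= 29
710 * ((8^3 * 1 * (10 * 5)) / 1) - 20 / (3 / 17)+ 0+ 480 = 54529100 / 3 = 18176366.67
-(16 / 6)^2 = -64 / 9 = -7.11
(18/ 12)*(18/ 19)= 27/ 19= 1.42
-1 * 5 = -5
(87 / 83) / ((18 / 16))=232 / 249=0.93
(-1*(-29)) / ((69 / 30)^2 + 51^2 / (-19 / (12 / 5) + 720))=4956100 / 1528301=3.24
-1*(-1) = 1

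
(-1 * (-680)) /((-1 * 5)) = -136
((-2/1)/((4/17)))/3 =-17/6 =-2.83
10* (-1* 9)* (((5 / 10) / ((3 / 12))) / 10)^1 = -18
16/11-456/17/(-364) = 26006/17017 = 1.53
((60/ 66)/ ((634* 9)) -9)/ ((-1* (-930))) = -141221/ 14593095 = -0.01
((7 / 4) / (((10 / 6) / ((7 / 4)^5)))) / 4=352947 / 81920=4.31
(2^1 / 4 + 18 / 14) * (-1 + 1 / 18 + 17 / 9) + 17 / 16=2771 / 1008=2.75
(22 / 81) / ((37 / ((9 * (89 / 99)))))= 178 / 2997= 0.06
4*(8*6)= 192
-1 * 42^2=-1764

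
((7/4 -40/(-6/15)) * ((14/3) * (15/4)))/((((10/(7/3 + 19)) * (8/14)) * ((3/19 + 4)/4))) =1515668/237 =6395.22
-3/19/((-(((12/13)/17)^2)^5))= 277921878692682183940201/392143306752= 708725289727.94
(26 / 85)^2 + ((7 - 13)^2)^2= 9364276 / 7225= 1296.09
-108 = -108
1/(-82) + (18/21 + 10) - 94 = -47731/574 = -83.16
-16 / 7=-2.29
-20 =-20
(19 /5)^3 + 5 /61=419024 /7625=54.95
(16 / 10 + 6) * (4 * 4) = 608 / 5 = 121.60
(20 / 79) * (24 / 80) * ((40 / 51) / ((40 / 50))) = 100 / 1343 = 0.07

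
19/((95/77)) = 77/5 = 15.40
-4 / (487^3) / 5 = -4 / 577506515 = -0.00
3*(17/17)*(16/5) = 48/5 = 9.60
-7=-7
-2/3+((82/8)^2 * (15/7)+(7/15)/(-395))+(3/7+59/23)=165317833/726800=227.46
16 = 16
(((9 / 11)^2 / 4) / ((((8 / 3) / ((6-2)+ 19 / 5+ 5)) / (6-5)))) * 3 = 1458 / 605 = 2.41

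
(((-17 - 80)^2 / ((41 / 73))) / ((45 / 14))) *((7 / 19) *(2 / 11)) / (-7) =-19231996 / 385605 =-49.87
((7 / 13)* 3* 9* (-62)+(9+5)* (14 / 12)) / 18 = -34517 / 702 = -49.17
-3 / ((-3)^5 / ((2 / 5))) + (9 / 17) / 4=3781 / 27540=0.14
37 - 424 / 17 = 205 / 17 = 12.06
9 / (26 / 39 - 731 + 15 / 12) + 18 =157374 / 8749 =17.99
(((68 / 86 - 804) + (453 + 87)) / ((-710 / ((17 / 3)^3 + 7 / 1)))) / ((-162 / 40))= -115488872 / 6676911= -17.30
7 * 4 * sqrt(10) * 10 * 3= 840 * sqrt(10)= 2656.31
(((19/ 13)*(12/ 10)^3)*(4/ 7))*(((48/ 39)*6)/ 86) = 0.12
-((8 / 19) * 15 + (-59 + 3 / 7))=6950 / 133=52.26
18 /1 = 18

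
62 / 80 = 31 / 40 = 0.78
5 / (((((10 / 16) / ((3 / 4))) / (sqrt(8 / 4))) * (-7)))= -6 * sqrt(2) / 7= -1.21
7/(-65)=-7/65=-0.11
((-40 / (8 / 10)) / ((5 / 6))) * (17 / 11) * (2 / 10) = -204 / 11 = -18.55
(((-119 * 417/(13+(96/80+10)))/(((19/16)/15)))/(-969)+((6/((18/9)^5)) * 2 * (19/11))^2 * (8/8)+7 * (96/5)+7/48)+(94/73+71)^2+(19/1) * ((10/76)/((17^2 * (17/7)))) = 5914525573193142883/1097883579587520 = 5387.21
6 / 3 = 2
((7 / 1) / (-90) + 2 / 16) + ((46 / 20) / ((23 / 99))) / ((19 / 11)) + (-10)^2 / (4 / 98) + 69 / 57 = 16805807 / 6840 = 2456.99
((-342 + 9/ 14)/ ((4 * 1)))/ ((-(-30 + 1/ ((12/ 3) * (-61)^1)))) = -291519/ 102494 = -2.84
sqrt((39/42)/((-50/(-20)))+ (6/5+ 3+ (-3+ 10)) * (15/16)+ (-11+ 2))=sqrt(9170)/70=1.37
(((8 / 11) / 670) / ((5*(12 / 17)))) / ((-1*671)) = -0.00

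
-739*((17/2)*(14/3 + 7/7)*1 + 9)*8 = -1013908/3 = -337969.33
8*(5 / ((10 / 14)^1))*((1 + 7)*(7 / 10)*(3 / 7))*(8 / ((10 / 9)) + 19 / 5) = 7392 / 5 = 1478.40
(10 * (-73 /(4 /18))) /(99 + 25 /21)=-68985 /2104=-32.79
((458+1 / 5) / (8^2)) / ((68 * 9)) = 2291 / 195840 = 0.01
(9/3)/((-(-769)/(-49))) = -147/769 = -0.19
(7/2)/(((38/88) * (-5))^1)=-1.62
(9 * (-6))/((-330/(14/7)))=18/55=0.33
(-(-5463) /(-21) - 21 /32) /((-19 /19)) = 58419 /224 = 260.80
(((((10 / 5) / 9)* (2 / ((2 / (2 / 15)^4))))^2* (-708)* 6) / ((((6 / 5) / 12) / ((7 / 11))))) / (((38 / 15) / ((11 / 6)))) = -0.00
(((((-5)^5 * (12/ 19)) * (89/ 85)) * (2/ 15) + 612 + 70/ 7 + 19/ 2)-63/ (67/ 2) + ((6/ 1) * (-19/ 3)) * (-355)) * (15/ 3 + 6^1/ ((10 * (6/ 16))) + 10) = 49733547461/ 216410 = 229811.69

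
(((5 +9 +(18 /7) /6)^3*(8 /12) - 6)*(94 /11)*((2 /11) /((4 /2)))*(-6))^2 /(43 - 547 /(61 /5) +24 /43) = -67769276.53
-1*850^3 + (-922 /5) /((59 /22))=-181166895284 /295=-614125068.76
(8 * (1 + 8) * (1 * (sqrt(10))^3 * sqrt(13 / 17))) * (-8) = -5760 * sqrt(2210) / 17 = -15928.31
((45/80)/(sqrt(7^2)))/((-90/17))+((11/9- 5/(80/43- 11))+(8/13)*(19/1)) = 230824561/17166240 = 13.45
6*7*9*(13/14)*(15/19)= 5265/19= 277.11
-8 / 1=-8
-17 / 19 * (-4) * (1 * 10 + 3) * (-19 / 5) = -884 / 5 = -176.80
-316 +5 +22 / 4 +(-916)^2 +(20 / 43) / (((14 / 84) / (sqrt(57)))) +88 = 120 * sqrt(57) / 43 +1677677 / 2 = 838859.57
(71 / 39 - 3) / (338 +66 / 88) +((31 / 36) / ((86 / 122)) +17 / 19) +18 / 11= 21366721969 / 5699016180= 3.75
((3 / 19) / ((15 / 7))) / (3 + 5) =7 / 760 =0.01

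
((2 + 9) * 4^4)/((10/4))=5632/5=1126.40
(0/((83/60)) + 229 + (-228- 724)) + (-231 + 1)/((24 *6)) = -52171/72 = -724.60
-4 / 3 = -1.33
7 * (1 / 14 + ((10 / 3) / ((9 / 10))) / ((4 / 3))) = 19.94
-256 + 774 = 518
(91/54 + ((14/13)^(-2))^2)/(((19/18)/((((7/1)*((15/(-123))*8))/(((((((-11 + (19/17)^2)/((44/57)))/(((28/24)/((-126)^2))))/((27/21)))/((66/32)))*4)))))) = 440447668375/7268038781568768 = 0.00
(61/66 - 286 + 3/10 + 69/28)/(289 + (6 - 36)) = -1304279/1196580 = -1.09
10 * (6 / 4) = 15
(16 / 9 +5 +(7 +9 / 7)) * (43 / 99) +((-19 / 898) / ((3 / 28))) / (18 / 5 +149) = 1996740377 / 305245017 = 6.54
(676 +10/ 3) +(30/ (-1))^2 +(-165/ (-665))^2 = 83813749/ 53067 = 1579.39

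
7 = 7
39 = 39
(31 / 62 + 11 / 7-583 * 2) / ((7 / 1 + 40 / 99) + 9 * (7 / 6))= -322641 / 4963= -65.01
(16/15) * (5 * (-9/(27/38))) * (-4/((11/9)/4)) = 9728/11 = 884.36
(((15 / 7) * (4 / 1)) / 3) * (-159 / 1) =-3180 / 7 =-454.29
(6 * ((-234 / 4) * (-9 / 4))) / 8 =3159 / 32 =98.72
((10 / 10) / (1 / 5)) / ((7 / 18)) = 90 / 7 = 12.86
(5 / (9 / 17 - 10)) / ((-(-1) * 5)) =-17 / 161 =-0.11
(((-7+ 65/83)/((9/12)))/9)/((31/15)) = -3440/7719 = -0.45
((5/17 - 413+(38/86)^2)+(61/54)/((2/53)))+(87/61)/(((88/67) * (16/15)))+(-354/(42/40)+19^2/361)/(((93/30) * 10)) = -6206855904639767/15817644855936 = -392.40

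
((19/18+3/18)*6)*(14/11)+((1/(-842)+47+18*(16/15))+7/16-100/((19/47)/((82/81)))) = -9042497851/51833520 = -174.45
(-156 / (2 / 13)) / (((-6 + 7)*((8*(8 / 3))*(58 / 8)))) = -6.56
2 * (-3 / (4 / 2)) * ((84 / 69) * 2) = -7.30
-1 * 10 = -10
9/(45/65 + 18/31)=403/57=7.07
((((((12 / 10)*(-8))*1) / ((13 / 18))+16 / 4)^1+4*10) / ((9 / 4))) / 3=7984 / 1755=4.55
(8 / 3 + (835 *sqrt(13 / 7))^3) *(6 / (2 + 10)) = 4 / 3 + 7568377375 *sqrt(91) / 98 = 736711416.55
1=1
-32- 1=-33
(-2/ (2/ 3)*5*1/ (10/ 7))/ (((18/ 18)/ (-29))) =304.50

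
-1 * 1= -1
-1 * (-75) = 75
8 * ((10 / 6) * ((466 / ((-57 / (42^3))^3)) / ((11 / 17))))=-1590938618694082560 / 75449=-21086278395924.17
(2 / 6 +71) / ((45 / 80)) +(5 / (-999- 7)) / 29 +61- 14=136913447 / 787698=173.81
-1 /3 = -0.33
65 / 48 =1.35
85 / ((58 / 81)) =6885 / 58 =118.71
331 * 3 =993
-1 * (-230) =230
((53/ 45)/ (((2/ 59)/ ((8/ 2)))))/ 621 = 6254/ 27945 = 0.22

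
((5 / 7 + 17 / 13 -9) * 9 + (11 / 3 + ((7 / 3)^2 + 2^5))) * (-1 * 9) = 17765 / 91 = 195.22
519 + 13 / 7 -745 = -1569 / 7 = -224.14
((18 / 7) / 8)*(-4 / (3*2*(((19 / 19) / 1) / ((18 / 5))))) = -0.77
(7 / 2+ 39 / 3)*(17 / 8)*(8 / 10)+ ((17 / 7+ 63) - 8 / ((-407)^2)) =2167847343 / 23190860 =93.48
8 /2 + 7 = 11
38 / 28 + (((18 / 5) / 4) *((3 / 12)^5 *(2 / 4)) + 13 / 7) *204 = 13630093 / 35840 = 380.30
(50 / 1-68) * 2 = -36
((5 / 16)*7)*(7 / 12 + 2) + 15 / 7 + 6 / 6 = 11819 / 1344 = 8.79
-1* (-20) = 20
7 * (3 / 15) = 7 / 5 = 1.40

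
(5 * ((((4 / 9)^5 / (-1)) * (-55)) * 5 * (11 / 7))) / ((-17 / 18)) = -30976000 / 780759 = -39.67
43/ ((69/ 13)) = 559/ 69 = 8.10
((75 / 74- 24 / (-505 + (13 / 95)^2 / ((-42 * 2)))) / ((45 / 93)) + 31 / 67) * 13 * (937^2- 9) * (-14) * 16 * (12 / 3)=-831390626269583511040 / 30614903821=-27156401703.25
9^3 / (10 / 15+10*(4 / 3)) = 729 / 14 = 52.07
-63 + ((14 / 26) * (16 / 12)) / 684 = -420140 / 6669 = -63.00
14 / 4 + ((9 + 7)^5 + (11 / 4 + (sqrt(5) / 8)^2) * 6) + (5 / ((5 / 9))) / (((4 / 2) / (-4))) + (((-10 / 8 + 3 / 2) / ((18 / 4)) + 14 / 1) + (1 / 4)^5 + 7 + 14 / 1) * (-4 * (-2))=1208285477 / 1152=1048858.92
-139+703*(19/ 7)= 12384/ 7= 1769.14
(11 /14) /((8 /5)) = 55 /112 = 0.49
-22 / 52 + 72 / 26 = 2.35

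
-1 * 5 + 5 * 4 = 15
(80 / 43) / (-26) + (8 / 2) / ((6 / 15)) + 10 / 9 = 55540 / 5031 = 11.04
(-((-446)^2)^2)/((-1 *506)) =19783787528/253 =78196788.65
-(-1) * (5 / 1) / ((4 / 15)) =75 / 4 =18.75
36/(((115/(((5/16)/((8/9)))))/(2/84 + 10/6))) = 1917/10304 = 0.19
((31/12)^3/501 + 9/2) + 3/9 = 4214143/865728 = 4.87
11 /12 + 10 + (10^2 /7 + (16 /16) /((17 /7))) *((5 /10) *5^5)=32809339 /1428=22975.73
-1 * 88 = -88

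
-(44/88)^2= -1/4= -0.25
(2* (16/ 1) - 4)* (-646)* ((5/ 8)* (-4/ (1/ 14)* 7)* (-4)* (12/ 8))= -26589360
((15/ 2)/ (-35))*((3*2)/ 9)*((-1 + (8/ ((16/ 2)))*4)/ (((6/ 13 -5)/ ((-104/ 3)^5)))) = -158164877312/ 33453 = -4727972.90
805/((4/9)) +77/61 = 442253/244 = 1812.51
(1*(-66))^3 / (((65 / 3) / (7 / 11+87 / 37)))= -95344128 / 2405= -39644.13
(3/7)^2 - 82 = -81.82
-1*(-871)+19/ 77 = 67086/ 77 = 871.25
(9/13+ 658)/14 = 8563/182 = 47.05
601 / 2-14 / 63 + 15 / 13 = 70535 / 234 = 301.43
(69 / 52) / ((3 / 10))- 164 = -4149 / 26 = -159.58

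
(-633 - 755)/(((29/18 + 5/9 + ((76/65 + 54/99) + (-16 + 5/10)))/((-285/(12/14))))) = -494969475/12461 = -39721.49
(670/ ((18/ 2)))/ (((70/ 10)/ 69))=15410/ 21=733.81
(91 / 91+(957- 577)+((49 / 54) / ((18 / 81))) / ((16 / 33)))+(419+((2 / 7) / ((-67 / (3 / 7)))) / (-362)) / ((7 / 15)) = 342689001203 / 266211904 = 1287.28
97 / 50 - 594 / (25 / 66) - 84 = -82511 / 50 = -1650.22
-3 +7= 4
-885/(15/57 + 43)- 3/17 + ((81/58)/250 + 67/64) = -10579737741/540328000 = -19.58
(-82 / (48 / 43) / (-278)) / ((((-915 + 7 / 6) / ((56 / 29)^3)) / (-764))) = 29567851264 / 18587759293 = 1.59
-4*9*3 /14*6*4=-1296 /7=-185.14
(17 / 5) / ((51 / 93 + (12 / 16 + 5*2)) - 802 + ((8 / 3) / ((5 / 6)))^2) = -10540 / 2419431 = -0.00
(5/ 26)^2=0.04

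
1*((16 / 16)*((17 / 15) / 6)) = 17 / 90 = 0.19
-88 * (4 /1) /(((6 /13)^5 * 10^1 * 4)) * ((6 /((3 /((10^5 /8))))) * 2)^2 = -255263937500000 /243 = -1050468878600.82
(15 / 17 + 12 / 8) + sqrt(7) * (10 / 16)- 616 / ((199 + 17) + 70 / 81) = -136809 / 298622 + 5 * sqrt(7) / 8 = 1.20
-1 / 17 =-0.06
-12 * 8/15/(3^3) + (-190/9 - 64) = -85.35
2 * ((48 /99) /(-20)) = -8 /165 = -0.05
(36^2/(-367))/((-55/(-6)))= -7776/20185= -0.39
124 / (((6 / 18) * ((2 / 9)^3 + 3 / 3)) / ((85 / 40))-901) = -4610196 / 33492383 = -0.14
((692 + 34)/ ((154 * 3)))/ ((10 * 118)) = 11/ 8260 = 0.00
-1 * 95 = -95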